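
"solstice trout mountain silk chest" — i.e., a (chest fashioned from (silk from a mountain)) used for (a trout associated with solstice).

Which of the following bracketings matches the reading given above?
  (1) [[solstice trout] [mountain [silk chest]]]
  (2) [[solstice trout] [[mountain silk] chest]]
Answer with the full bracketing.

[[solstice trout] [[mountain silk] chest]]

The paraphrase's head is the "chest" part ("mountain silk chest"); its modifier is "solstice trout".
That top-level split, carried through the inner groups, gives [[solstice trout] [[mountain silk] chest]].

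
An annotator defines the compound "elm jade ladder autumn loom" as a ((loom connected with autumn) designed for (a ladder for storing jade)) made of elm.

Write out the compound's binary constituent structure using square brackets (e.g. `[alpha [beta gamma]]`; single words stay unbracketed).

[elm [[jade ladder] [autumn loom]]]

Overall it is a kind of loom (specifically "jade ladder autumn loom"); the modifier is "elm".
Within "jade ladder autumn loom", the head is "loom" (specifically "autumn loom") and the modifier is "jade ladder".
Within "jade ladder", the head is "ladder" and the modifier is "jade".
Within "autumn loom", the head is "loom" and the modifier is "autumn".
Assembled: [elm [[jade ladder] [autumn loom]]].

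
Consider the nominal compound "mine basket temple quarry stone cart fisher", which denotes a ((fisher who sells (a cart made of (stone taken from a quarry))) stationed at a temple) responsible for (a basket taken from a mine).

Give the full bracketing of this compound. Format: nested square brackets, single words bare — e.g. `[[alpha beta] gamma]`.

[[mine basket] [temple [[[quarry stone] cart] fisher]]]

The outermost head in the paraphrase is "fisher" (specifically "temple quarry stone cart fisher"), modified by "mine basket".
Within "mine basket", the head is "basket" and the modifier is "mine".
Within "temple quarry stone cart fisher", the head is "fisher" (specifically "quarry stone cart fisher") and the modifier is "temple".
Within "quarry stone cart fisher", the head is "fisher" and the modifier is "quarry stone cart".
Within "quarry stone cart", the head is "cart" and the modifier is "quarry stone".
Within "quarry stone", the head is "stone" and the modifier is "quarry".
Assembled: [[mine basket] [temple [[[quarry stone] cart] fisher]]].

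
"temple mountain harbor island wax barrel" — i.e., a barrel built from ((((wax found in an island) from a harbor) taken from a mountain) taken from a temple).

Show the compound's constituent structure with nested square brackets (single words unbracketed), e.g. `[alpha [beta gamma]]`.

The outermost head in the paraphrase is "barrel", modified by "temple mountain harbor island wax".
Within "temple mountain harbor island wax", the head is "wax" (specifically "mountain harbor island wax") and the modifier is "temple".
Within "mountain harbor island wax", the head is "wax" (specifically "harbor island wax") and the modifier is "mountain".
Within "harbor island wax", the head is "wax" (specifically "island wax") and the modifier is "harbor".
Within "island wax", the head is "wax" and the modifier is "island".
So the structure is [[temple [mountain [harbor [island wax]]]] barrel].

[[temple [mountain [harbor [island wax]]]] barrel]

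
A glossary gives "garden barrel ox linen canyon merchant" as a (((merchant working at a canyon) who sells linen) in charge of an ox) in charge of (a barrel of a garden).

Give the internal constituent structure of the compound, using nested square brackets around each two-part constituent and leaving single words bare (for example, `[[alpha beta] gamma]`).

[[garden barrel] [ox [linen [canyon merchant]]]]

The outermost head in the paraphrase is "merchant" (specifically "ox linen canyon merchant"), modified by "garden barrel".
"garden barrel" → head "barrel", modifier "garden".
"ox linen canyon merchant" → head "merchant" (specifically "linen canyon merchant"), modifier "ox".
"linen canyon merchant" → head "merchant" (specifically "canyon merchant"), modifier "linen".
"canyon merchant" → head "merchant", modifier "canyon".
Assembled: [[garden barrel] [ox [linen [canyon merchant]]]].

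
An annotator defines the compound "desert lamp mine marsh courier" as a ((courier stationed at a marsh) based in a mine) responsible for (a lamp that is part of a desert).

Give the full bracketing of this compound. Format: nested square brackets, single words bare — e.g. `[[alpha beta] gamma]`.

[[desert lamp] [mine [marsh courier]]]

Overall it is a kind of courier (specifically "mine marsh courier"); the modifier is "desert lamp".
"desert lamp" → head "lamp", modifier "desert".
"mine marsh courier" → head "courier" (specifically "marsh courier"), modifier "mine".
"marsh courier" → head "courier", modifier "marsh".
Assembled: [[desert lamp] [mine [marsh courier]]].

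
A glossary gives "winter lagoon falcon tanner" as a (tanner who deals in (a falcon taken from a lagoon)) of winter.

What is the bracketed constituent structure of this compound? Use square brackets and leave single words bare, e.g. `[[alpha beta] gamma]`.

Overall it is a kind of tanner (specifically "lagoon falcon tanner"); the modifier is "winter".
Inside "lagoon falcon tanner": head "tanner", modifier "lagoon falcon".
Inside "lagoon falcon": head "falcon", modifier "lagoon".
So the structure is [winter [[lagoon falcon] tanner]].

[winter [[lagoon falcon] tanner]]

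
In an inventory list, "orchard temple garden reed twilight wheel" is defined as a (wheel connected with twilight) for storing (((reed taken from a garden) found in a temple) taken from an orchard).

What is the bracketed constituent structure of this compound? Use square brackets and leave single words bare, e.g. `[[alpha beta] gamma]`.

At the top level: head "wheel" (specifically "twilight wheel"); modifier "orchard temple garden reed".
"orchard temple garden reed" → head "reed" (specifically "temple garden reed"), modifier "orchard".
"temple garden reed" → head "reed" (specifically "garden reed"), modifier "temple".
"garden reed" → head "reed", modifier "garden".
"twilight wheel" → head "wheel", modifier "twilight".
Assembled: [[orchard [temple [garden reed]]] [twilight wheel]].

[[orchard [temple [garden reed]]] [twilight wheel]]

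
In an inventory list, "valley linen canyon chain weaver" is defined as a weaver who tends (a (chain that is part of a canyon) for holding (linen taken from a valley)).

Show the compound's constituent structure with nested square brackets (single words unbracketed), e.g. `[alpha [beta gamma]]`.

Whole compound: head "weaver", modifier "valley linen canyon chain".
Inside "valley linen canyon chain": head "chain" (specifically "canyon chain"), modifier "valley linen".
Inside "valley linen": head "linen", modifier "valley".
Inside "canyon chain": head "chain", modifier "canyon".
Assembled: [[[valley linen] [canyon chain]] weaver].

[[[valley linen] [canyon chain]] weaver]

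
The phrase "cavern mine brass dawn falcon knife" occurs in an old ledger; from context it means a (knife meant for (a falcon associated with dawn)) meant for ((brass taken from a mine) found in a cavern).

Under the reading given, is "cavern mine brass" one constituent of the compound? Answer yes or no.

yes

The paraphrase groups the words so that "cavern mine brass" is one unit: it corresponds to a single parenthesized sub-phrase.
The full structure is [[cavern [mine brass]] [[dawn falcon] knife]], in which [cavern mine brass] is a constituent.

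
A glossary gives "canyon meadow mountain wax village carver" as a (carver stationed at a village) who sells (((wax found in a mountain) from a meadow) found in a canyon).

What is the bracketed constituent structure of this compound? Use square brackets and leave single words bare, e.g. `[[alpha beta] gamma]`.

[[canyon [meadow [mountain wax]]] [village carver]]

At the top level: head "carver" (specifically "village carver"); modifier "canyon meadow mountain wax".
Within "canyon meadow mountain wax", the head is "wax" (specifically "meadow mountain wax") and the modifier is "canyon".
Within "meadow mountain wax", the head is "wax" (specifically "mountain wax") and the modifier is "meadow".
Within "mountain wax", the head is "wax" and the modifier is "mountain".
Within "village carver", the head is "carver" and the modifier is "village".
Assembled: [[canyon [meadow [mountain wax]]] [village carver]].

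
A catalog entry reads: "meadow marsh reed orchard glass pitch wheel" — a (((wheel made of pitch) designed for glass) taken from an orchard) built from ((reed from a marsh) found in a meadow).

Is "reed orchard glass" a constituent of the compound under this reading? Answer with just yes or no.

no

The top-level split is [meadow marsh reed] [orchard glass pitch wheel]; the full structure is [[meadow [marsh reed]] [orchard [glass [pitch wheel]]]].
"reed orchard glass" straddles a constituent boundary, so it is not a single unit.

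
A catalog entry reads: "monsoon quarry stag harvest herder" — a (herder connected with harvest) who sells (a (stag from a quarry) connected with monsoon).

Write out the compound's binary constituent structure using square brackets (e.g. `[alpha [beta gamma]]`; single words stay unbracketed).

[[monsoon [quarry stag]] [harvest herder]]

Overall it is a kind of herder (specifically "harvest herder"); the modifier is "monsoon quarry stag".
"monsoon quarry stag" → head "stag" (specifically "quarry stag"), modifier "monsoon".
"quarry stag" → head "stag", modifier "quarry".
"harvest herder" → head "herder", modifier "harvest".
So the structure is [[monsoon [quarry stag]] [harvest herder]].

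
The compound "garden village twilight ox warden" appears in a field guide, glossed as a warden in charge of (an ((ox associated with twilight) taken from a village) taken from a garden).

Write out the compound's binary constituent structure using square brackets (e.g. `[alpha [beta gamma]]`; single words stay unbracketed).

[[garden [village [twilight ox]]] warden]

The outermost head in the paraphrase is "warden", modified by "garden village twilight ox".
Within "garden village twilight ox", the head is "ox" (specifically "village twilight ox") and the modifier is "garden".
Within "village twilight ox", the head is "ox" (specifically "twilight ox") and the modifier is "village".
Within "twilight ox", the head is "ox" and the modifier is "twilight".
Putting it together: [[garden [village [twilight ox]]] warden].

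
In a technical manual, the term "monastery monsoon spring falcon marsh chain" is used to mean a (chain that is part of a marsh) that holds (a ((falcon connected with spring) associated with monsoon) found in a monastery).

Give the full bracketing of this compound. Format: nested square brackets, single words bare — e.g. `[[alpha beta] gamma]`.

[[monastery [monsoon [spring falcon]]] [marsh chain]]

At the top level: head "chain" (specifically "marsh chain"); modifier "monastery monsoon spring falcon".
Inside "monastery monsoon spring falcon": head "falcon" (specifically "monsoon spring falcon"), modifier "monastery".
Inside "monsoon spring falcon": head "falcon" (specifically "spring falcon"), modifier "monsoon".
Inside "spring falcon": head "falcon", modifier "spring".
Inside "marsh chain": head "chain", modifier "marsh".
Assembled: [[monastery [monsoon [spring falcon]]] [marsh chain]].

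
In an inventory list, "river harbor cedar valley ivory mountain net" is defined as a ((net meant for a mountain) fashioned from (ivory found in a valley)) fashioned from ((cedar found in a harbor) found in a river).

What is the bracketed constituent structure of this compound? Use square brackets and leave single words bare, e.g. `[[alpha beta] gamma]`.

Overall it is a kind of net (specifically "valley ivory mountain net"); the modifier is "river harbor cedar".
"river harbor cedar" → head "cedar" (specifically "harbor cedar"), modifier "river".
"harbor cedar" → head "cedar", modifier "harbor".
"valley ivory mountain net" → head "net" (specifically "mountain net"), modifier "valley ivory".
"valley ivory" → head "ivory", modifier "valley".
"mountain net" → head "net", modifier "mountain".
So the structure is [[river [harbor cedar]] [[valley ivory] [mountain net]]].

[[river [harbor cedar]] [[valley ivory] [mountain net]]]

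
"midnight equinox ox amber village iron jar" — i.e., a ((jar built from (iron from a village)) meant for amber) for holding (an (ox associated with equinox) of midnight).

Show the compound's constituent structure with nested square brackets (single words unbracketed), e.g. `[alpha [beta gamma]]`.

[[midnight [equinox ox]] [amber [[village iron] jar]]]

The outermost head in the paraphrase is "jar" (specifically "amber village iron jar"), modified by "midnight equinox ox".
Within "midnight equinox ox", the head is "ox" (specifically "equinox ox") and the modifier is "midnight".
Within "equinox ox", the head is "ox" and the modifier is "equinox".
Within "amber village iron jar", the head is "jar" (specifically "village iron jar") and the modifier is "amber".
Within "village iron jar", the head is "jar" and the modifier is "village iron".
Within "village iron", the head is "iron" and the modifier is "village".
So the structure is [[midnight [equinox ox]] [amber [[village iron] jar]]].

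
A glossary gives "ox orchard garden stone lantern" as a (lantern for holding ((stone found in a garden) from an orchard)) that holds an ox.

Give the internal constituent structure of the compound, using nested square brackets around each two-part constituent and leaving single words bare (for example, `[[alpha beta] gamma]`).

Overall it is a kind of lantern (specifically "orchard garden stone lantern"); the modifier is "ox".
"orchard garden stone lantern" → head "lantern", modifier "orchard garden stone".
"orchard garden stone" → head "stone" (specifically "garden stone"), modifier "orchard".
"garden stone" → head "stone", modifier "garden".
Assembled: [ox [[orchard [garden stone]] lantern]].

[ox [[orchard [garden stone]] lantern]]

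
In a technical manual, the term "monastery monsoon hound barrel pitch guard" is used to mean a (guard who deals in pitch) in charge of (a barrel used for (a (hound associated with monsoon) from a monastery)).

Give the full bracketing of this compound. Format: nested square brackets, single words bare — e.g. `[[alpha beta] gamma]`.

[[[monastery [monsoon hound]] barrel] [pitch guard]]

The outermost head in the paraphrase is "guard" (specifically "pitch guard"), modified by "monastery monsoon hound barrel".
Inside "monastery monsoon hound barrel": head "barrel", modifier "monastery monsoon hound".
Inside "monastery monsoon hound": head "hound" (specifically "monsoon hound"), modifier "monastery".
Inside "monsoon hound": head "hound", modifier "monsoon".
Inside "pitch guard": head "guard", modifier "pitch".
So the structure is [[[monastery [monsoon hound]] barrel] [pitch guard]].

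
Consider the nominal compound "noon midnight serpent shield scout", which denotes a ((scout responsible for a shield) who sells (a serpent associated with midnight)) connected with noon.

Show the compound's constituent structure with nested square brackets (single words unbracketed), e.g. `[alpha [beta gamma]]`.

[noon [[midnight serpent] [shield scout]]]

The outermost head in the paraphrase is "scout" (specifically "midnight serpent shield scout"), modified by "noon".
Within "midnight serpent shield scout", the head is "scout" (specifically "shield scout") and the modifier is "midnight serpent".
Within "midnight serpent", the head is "serpent" and the modifier is "midnight".
Within "shield scout", the head is "scout" and the modifier is "shield".
So the structure is [noon [[midnight serpent] [shield scout]]].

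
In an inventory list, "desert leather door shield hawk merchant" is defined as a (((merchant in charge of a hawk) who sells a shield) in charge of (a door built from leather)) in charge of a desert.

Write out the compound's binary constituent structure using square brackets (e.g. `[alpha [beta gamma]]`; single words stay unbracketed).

[desert [[leather door] [shield [hawk merchant]]]]

At the top level: head "merchant" (specifically "leather door shield hawk merchant"); modifier "desert".
"leather door shield hawk merchant" → head "merchant" (specifically "shield hawk merchant"), modifier "leather door".
"leather door" → head "door", modifier "leather".
"shield hawk merchant" → head "merchant" (specifically "hawk merchant"), modifier "shield".
"hawk merchant" → head "merchant", modifier "hawk".
Putting it together: [desert [[leather door] [shield [hawk merchant]]]].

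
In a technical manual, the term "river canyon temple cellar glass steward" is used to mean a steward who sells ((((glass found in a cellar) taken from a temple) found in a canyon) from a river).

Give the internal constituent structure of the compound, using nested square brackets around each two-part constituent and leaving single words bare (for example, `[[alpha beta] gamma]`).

The outermost head in the paraphrase is "steward", modified by "river canyon temple cellar glass".
Within "river canyon temple cellar glass", the head is "glass" (specifically "canyon temple cellar glass") and the modifier is "river".
Within "canyon temple cellar glass", the head is "glass" (specifically "temple cellar glass") and the modifier is "canyon".
Within "temple cellar glass", the head is "glass" (specifically "cellar glass") and the modifier is "temple".
Within "cellar glass", the head is "glass" and the modifier is "cellar".
Putting it together: [[river [canyon [temple [cellar glass]]]] steward].

[[river [canyon [temple [cellar glass]]]] steward]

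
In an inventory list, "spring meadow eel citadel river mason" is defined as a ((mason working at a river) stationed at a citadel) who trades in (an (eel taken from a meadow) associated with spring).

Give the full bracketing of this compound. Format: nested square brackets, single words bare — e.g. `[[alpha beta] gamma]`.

[[spring [meadow eel]] [citadel [river mason]]]

Whole compound: head "mason" (specifically "citadel river mason"), modifier "spring meadow eel".
Inside "spring meadow eel": head "eel" (specifically "meadow eel"), modifier "spring".
Inside "meadow eel": head "eel", modifier "meadow".
Inside "citadel river mason": head "mason" (specifically "river mason"), modifier "citadel".
Inside "river mason": head "mason", modifier "river".
Putting it together: [[spring [meadow eel]] [citadel [river mason]]].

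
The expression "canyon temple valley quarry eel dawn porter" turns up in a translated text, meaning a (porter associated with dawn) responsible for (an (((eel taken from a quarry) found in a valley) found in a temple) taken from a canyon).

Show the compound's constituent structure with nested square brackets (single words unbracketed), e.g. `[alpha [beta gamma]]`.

[[canyon [temple [valley [quarry eel]]]] [dawn porter]]

Whole compound: head "porter" (specifically "dawn porter"), modifier "canyon temple valley quarry eel".
Inside "canyon temple valley quarry eel": head "eel" (specifically "temple valley quarry eel"), modifier "canyon".
Inside "temple valley quarry eel": head "eel" (specifically "valley quarry eel"), modifier "temple".
Inside "valley quarry eel": head "eel" (specifically "quarry eel"), modifier "valley".
Inside "quarry eel": head "eel", modifier "quarry".
Inside "dawn porter": head "porter", modifier "dawn".
So the structure is [[canyon [temple [valley [quarry eel]]]] [dawn porter]].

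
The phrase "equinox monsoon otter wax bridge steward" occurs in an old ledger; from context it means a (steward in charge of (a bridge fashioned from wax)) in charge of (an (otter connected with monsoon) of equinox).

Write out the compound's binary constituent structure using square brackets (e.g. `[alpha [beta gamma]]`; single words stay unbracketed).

At the top level: head "steward" (specifically "wax bridge steward"); modifier "equinox monsoon otter".
"equinox monsoon otter" → head "otter" (specifically "monsoon otter"), modifier "equinox".
"monsoon otter" → head "otter", modifier "monsoon".
"wax bridge steward" → head "steward", modifier "wax bridge".
"wax bridge" → head "bridge", modifier "wax".
Putting it together: [[equinox [monsoon otter]] [[wax bridge] steward]].

[[equinox [monsoon otter]] [[wax bridge] steward]]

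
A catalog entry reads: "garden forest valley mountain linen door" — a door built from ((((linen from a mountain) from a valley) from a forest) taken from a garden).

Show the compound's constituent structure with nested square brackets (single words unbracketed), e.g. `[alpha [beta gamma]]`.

[[garden [forest [valley [mountain linen]]]] door]

The outermost head in the paraphrase is "door", modified by "garden forest valley mountain linen".
Within "garden forest valley mountain linen", the head is "linen" (specifically "forest valley mountain linen") and the modifier is "garden".
Within "forest valley mountain linen", the head is "linen" (specifically "valley mountain linen") and the modifier is "forest".
Within "valley mountain linen", the head is "linen" (specifically "mountain linen") and the modifier is "valley".
Within "mountain linen", the head is "linen" and the modifier is "mountain".
Putting it together: [[garden [forest [valley [mountain linen]]]] door].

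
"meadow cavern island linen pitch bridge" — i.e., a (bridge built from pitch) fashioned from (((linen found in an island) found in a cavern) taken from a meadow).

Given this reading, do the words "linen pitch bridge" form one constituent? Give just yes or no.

no

The top-level split is [meadow cavern island linen] [pitch bridge]; the full structure is [[meadow [cavern [island linen]]] [pitch bridge]].
"linen pitch bridge" straddles a constituent boundary, so it is not a single unit.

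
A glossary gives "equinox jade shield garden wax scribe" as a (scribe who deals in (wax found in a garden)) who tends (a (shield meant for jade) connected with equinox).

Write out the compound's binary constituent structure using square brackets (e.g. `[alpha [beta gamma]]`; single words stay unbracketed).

[[equinox [jade shield]] [[garden wax] scribe]]

Overall it is a kind of scribe (specifically "garden wax scribe"); the modifier is "equinox jade shield".
Within "equinox jade shield", the head is "shield" (specifically "jade shield") and the modifier is "equinox".
Within "jade shield", the head is "shield" and the modifier is "jade".
Within "garden wax scribe", the head is "scribe" and the modifier is "garden wax".
Within "garden wax", the head is "wax" and the modifier is "garden".
Putting it together: [[equinox [jade shield]] [[garden wax] scribe]].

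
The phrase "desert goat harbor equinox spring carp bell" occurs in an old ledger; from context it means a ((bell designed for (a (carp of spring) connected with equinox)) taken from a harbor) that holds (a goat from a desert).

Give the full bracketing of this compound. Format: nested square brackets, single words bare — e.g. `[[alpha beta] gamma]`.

[[desert goat] [harbor [[equinox [spring carp]] bell]]]

The outermost head in the paraphrase is "bell" (specifically "harbor equinox spring carp bell"), modified by "desert goat".
Within "desert goat", the head is "goat" and the modifier is "desert".
Within "harbor equinox spring carp bell", the head is "bell" (specifically "equinox spring carp bell") and the modifier is "harbor".
Within "equinox spring carp bell", the head is "bell" and the modifier is "equinox spring carp".
Within "equinox spring carp", the head is "carp" (specifically "spring carp") and the modifier is "equinox".
Within "spring carp", the head is "carp" and the modifier is "spring".
Putting it together: [[desert goat] [harbor [[equinox [spring carp]] bell]]].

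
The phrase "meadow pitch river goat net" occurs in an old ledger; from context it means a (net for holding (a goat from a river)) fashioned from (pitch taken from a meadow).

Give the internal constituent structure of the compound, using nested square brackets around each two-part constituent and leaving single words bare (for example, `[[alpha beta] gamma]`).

[[meadow pitch] [[river goat] net]]

At the top level: head "net" (specifically "river goat net"); modifier "meadow pitch".
Inside "meadow pitch": head "pitch", modifier "meadow".
Inside "river goat net": head "net", modifier "river goat".
Inside "river goat": head "goat", modifier "river".
So the structure is [[meadow pitch] [[river goat] net]].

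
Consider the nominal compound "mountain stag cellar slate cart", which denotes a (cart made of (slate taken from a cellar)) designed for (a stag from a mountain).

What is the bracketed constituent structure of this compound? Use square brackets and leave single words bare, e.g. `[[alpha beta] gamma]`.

The outermost head in the paraphrase is "cart" (specifically "cellar slate cart"), modified by "mountain stag".
"mountain stag" → head "stag", modifier "mountain".
"cellar slate cart" → head "cart", modifier "cellar slate".
"cellar slate" → head "slate", modifier "cellar".
Putting it together: [[mountain stag] [[cellar slate] cart]].

[[mountain stag] [[cellar slate] cart]]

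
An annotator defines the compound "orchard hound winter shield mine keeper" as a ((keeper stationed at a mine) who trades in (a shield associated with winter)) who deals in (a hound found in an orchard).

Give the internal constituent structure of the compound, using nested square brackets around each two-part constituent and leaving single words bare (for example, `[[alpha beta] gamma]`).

Overall it is a kind of keeper (specifically "winter shield mine keeper"); the modifier is "orchard hound".
Inside "orchard hound": head "hound", modifier "orchard".
Inside "winter shield mine keeper": head "keeper" (specifically "mine keeper"), modifier "winter shield".
Inside "winter shield": head "shield", modifier "winter".
Inside "mine keeper": head "keeper", modifier "mine".
Putting it together: [[orchard hound] [[winter shield] [mine keeper]]].

[[orchard hound] [[winter shield] [mine keeper]]]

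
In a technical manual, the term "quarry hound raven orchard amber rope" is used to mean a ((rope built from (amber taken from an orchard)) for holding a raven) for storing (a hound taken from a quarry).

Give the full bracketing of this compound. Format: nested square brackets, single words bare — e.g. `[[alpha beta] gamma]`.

[[quarry hound] [raven [[orchard amber] rope]]]

At the top level: head "rope" (specifically "raven orchard amber rope"); modifier "quarry hound".
Within "quarry hound", the head is "hound" and the modifier is "quarry".
Within "raven orchard amber rope", the head is "rope" (specifically "orchard amber rope") and the modifier is "raven".
Within "orchard amber rope", the head is "rope" and the modifier is "orchard amber".
Within "orchard amber", the head is "amber" and the modifier is "orchard".
Assembled: [[quarry hound] [raven [[orchard amber] rope]]].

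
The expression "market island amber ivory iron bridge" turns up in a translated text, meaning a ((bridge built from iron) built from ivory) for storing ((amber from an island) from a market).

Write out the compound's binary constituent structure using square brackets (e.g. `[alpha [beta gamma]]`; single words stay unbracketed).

At the top level: head "bridge" (specifically "ivory iron bridge"); modifier "market island amber".
Within "market island amber", the head is "amber" (specifically "island amber") and the modifier is "market".
Within "island amber", the head is "amber" and the modifier is "island".
Within "ivory iron bridge", the head is "bridge" (specifically "iron bridge") and the modifier is "ivory".
Within "iron bridge", the head is "bridge" and the modifier is "iron".
Putting it together: [[market [island amber]] [ivory [iron bridge]]].

[[market [island amber]] [ivory [iron bridge]]]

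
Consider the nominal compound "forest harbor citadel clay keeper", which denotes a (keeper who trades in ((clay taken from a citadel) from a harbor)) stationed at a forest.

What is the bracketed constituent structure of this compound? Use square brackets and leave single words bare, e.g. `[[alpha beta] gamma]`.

The outermost head in the paraphrase is "keeper" (specifically "harbor citadel clay keeper"), modified by "forest".
Inside "harbor citadel clay keeper": head "keeper", modifier "harbor citadel clay".
Inside "harbor citadel clay": head "clay" (specifically "citadel clay"), modifier "harbor".
Inside "citadel clay": head "clay", modifier "citadel".
Assembled: [forest [[harbor [citadel clay]] keeper]].

[forest [[harbor [citadel clay]] keeper]]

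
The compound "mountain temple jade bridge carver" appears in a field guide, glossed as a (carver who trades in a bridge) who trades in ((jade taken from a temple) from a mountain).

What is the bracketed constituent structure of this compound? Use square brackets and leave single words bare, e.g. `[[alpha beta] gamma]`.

Whole compound: head "carver" (specifically "bridge carver"), modifier "mountain temple jade".
Inside "mountain temple jade": head "jade" (specifically "temple jade"), modifier "mountain".
Inside "temple jade": head "jade", modifier "temple".
Inside "bridge carver": head "carver", modifier "bridge".
Assembled: [[mountain [temple jade]] [bridge carver]].

[[mountain [temple jade]] [bridge carver]]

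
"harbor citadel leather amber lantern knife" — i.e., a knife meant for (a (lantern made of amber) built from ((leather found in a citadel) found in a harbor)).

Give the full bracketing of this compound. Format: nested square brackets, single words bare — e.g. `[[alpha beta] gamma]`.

[[[harbor [citadel leather]] [amber lantern]] knife]

Whole compound: head "knife", modifier "harbor citadel leather amber lantern".
"harbor citadel leather amber lantern" → head "lantern" (specifically "amber lantern"), modifier "harbor citadel leather".
"harbor citadel leather" → head "leather" (specifically "citadel leather"), modifier "harbor".
"citadel leather" → head "leather", modifier "citadel".
"amber lantern" → head "lantern", modifier "amber".
So the structure is [[[harbor [citadel leather]] [amber lantern]] knife].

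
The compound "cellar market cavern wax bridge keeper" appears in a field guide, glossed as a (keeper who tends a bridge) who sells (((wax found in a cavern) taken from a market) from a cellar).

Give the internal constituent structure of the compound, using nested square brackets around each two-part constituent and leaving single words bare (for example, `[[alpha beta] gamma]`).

[[cellar [market [cavern wax]]] [bridge keeper]]

Overall it is a kind of keeper (specifically "bridge keeper"); the modifier is "cellar market cavern wax".
Inside "cellar market cavern wax": head "wax" (specifically "market cavern wax"), modifier "cellar".
Inside "market cavern wax": head "wax" (specifically "cavern wax"), modifier "market".
Inside "cavern wax": head "wax", modifier "cavern".
Inside "bridge keeper": head "keeper", modifier "bridge".
So the structure is [[cellar [market [cavern wax]]] [bridge keeper]].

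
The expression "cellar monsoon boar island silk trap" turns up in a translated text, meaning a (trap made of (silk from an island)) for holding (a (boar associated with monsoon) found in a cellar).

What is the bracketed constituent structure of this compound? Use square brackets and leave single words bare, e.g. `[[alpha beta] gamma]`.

The outermost head in the paraphrase is "trap" (specifically "island silk trap"), modified by "cellar monsoon boar".
Inside "cellar monsoon boar": head "boar" (specifically "monsoon boar"), modifier "cellar".
Inside "monsoon boar": head "boar", modifier "monsoon".
Inside "island silk trap": head "trap", modifier "island silk".
Inside "island silk": head "silk", modifier "island".
Putting it together: [[cellar [monsoon boar]] [[island silk] trap]].

[[cellar [monsoon boar]] [[island silk] trap]]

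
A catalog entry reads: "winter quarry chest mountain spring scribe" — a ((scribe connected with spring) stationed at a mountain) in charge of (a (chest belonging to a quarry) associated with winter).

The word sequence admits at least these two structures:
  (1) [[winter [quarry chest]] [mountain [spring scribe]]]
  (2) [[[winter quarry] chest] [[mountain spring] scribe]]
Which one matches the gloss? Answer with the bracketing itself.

[[winter [quarry chest]] [mountain [spring scribe]]]

The paraphrase's head is the "scribe" part ("mountain spring scribe"); its modifier is "winter quarry chest".
That top-level split, carried through the inner groups, gives [[winter [quarry chest]] [mountain [spring scribe]]].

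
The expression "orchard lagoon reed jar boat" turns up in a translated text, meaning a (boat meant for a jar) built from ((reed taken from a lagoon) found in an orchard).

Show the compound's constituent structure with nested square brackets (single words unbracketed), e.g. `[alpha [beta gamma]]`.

[[orchard [lagoon reed]] [jar boat]]

At the top level: head "boat" (specifically "jar boat"); modifier "orchard lagoon reed".
Within "orchard lagoon reed", the head is "reed" (specifically "lagoon reed") and the modifier is "orchard".
Within "lagoon reed", the head is "reed" and the modifier is "lagoon".
Within "jar boat", the head is "boat" and the modifier is "jar".
So the structure is [[orchard [lagoon reed]] [jar boat]].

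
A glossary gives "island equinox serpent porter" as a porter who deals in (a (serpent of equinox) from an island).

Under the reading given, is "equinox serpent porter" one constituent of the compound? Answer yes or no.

no

The top-level split is [island equinox serpent] [porter]; the full structure is [[island [equinox serpent]] porter].
"equinox serpent porter" straddles a constituent boundary, so it is not a single unit.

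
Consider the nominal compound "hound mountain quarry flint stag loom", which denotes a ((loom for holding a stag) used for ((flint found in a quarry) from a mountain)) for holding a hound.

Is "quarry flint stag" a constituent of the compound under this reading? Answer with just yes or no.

The top-level split is [hound] [mountain quarry flint stag loom]; the full structure is [hound [[mountain [quarry flint]] [stag loom]]].
"quarry flint stag" straddles a constituent boundary, so it is not a single unit.

no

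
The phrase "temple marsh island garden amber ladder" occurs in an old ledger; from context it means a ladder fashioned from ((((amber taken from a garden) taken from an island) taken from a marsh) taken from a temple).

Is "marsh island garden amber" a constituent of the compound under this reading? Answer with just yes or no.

yes

The paraphrase groups the words so that "marsh island garden amber" is one unit: it corresponds to a single parenthesized sub-phrase.
The full structure is [[temple [marsh [island [garden amber]]]] ladder], in which [marsh island garden amber] is a constituent.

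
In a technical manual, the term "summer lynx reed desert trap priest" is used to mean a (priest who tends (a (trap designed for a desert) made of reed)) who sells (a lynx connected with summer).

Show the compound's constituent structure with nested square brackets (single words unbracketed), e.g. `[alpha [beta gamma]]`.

[[summer lynx] [[reed [desert trap]] priest]]

Whole compound: head "priest" (specifically "reed desert trap priest"), modifier "summer lynx".
"summer lynx" → head "lynx", modifier "summer".
"reed desert trap priest" → head "priest", modifier "reed desert trap".
"reed desert trap" → head "trap" (specifically "desert trap"), modifier "reed".
"desert trap" → head "trap", modifier "desert".
Putting it together: [[summer lynx] [[reed [desert trap]] priest]].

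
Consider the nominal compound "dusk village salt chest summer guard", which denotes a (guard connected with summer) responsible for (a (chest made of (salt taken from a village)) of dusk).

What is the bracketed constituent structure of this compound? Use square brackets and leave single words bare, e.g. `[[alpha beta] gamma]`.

[[dusk [[village salt] chest]] [summer guard]]

Overall it is a kind of guard (specifically "summer guard"); the modifier is "dusk village salt chest".
Within "dusk village salt chest", the head is "chest" (specifically "village salt chest") and the modifier is "dusk".
Within "village salt chest", the head is "chest" and the modifier is "village salt".
Within "village salt", the head is "salt" and the modifier is "village".
Within "summer guard", the head is "guard" and the modifier is "summer".
Assembled: [[dusk [[village salt] chest]] [summer guard]].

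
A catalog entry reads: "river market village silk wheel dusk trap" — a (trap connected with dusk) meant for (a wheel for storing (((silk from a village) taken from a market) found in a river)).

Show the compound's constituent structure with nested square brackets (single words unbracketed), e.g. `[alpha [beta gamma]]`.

At the top level: head "trap" (specifically "dusk trap"); modifier "river market village silk wheel".
"river market village silk wheel" → head "wheel", modifier "river market village silk".
"river market village silk" → head "silk" (specifically "market village silk"), modifier "river".
"market village silk" → head "silk" (specifically "village silk"), modifier "market".
"village silk" → head "silk", modifier "village".
"dusk trap" → head "trap", modifier "dusk".
Assembled: [[[river [market [village silk]]] wheel] [dusk trap]].

[[[river [market [village silk]]] wheel] [dusk trap]]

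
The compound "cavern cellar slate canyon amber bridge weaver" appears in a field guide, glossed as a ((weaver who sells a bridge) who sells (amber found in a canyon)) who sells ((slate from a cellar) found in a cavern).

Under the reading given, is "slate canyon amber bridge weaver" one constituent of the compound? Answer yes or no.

no

The top-level split is [cavern cellar slate] [canyon amber bridge weaver]; the full structure is [[cavern [cellar slate]] [[canyon amber] [bridge weaver]]].
"slate canyon amber bridge weaver" straddles a constituent boundary, so it is not a single unit.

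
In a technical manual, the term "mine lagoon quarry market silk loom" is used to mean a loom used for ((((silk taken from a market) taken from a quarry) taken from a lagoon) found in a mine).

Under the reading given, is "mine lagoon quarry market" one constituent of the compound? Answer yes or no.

no

The top-level split is [mine lagoon quarry market silk] [loom]; the full structure is [[mine [lagoon [quarry [market silk]]]] loom].
"mine lagoon quarry market" straddles a constituent boundary, so it is not a single unit.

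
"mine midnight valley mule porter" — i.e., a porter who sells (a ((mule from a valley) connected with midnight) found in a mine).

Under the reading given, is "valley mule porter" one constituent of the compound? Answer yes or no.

no

The top-level split is [mine midnight valley mule] [porter]; the full structure is [[mine [midnight [valley mule]]] porter].
"valley mule porter" straddles a constituent boundary, so it is not a single unit.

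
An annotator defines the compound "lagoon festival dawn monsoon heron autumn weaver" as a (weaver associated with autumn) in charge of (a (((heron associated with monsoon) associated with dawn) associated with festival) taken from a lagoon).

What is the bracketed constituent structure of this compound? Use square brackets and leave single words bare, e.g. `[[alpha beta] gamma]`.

[[lagoon [festival [dawn [monsoon heron]]]] [autumn weaver]]

At the top level: head "weaver" (specifically "autumn weaver"); modifier "lagoon festival dawn monsoon heron".
Within "lagoon festival dawn monsoon heron", the head is "heron" (specifically "festival dawn monsoon heron") and the modifier is "lagoon".
Within "festival dawn monsoon heron", the head is "heron" (specifically "dawn monsoon heron") and the modifier is "festival".
Within "dawn monsoon heron", the head is "heron" (specifically "monsoon heron") and the modifier is "dawn".
Within "monsoon heron", the head is "heron" and the modifier is "monsoon".
Within "autumn weaver", the head is "weaver" and the modifier is "autumn".
Putting it together: [[lagoon [festival [dawn [monsoon heron]]]] [autumn weaver]].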